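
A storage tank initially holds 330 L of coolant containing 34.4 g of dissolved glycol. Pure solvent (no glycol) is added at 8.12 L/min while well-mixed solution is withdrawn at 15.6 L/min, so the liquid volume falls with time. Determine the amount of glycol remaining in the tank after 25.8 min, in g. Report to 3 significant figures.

Total volume: dV/dt = Q_in − Q_out = -7.4800 L/min, so V(t) = 330 − 7.4800 t and V(25.8) = 137.02 L.
Solute balance: dm/dt = 0 − Q_out C = −Q_out m/V(t).
dm/m = −Q_out dt/(V₀ − 7.4800 t); integrating gives ln(m/m₀) = −(Q_out/(Q_in−Q_out)) ln(V/V₀).
m = m₀ (V₀/V)^(Q_out/(Q_in−Q_out)) = 34.4 × (330/137.02)^(-2.0856) = 5.5006 g.

5.50 g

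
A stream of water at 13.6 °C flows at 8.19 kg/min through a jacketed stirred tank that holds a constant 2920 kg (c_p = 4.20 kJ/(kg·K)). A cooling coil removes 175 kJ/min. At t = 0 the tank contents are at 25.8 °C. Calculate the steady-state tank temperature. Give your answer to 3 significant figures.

8.51 °C

M c_p dT/dt = ṁ c_p (T_in − T) − Q̇.
At steady state dT/dt = 0 ⇒ T_ss = T_in − Q̇/(ṁ c_p) = 13.6 − 175/(8.19·4.20) = 8.5125 °C.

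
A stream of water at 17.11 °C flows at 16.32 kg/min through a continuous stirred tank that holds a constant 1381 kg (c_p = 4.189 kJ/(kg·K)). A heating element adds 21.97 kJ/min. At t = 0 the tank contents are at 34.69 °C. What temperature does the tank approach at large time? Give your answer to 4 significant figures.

17.43 °C

Heat balance on the well-mixed liquid: M c_p dT/dt = ṁ c_p (T_in − T) + 21.97.
At steady state dT/dt = 0 ⇒ T_ss = T_in + Q̇/(ṁ c_p) = 17.11 + 21.97/(16.32·4.189) = 17.4314 °C.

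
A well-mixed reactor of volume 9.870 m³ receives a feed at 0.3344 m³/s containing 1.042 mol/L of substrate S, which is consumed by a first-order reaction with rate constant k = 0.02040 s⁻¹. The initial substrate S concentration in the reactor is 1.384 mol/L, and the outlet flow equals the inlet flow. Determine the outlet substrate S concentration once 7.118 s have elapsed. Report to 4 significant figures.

1.149 mol/L

V dC/dt = Q(C_in − C) − k V C.
This is linear with rate a = Q/V + k = 0.0542804 s⁻¹.
C_ss = Q C_in/(Q + kV) = 0.650389 mol/L; C(t) = C_ss + (C₀ − C_ss) e^(−a t).
C(7.118) = 0.650389 + (0.733611)·e^(−0.0542804·7.118) = 0.650389 + (0.733611)·0.679520 = 1.14889 mol/L.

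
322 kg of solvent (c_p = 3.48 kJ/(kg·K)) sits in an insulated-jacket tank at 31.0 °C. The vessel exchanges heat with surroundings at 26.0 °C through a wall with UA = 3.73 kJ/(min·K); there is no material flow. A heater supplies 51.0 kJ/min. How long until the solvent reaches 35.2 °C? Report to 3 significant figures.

199 min

M c_p dT/dt = −UA(T − T_amb) + Q̇.
τ = M c_p/UA = 300.42 min; T_ss = T_amb + Q̇/UA = 26.0 + 51.0/3.73 = 39.673 °C.
T(t) = T_ss + (T₀ − T_ss)e^(−t/τ); set T = 35.2:
t = −τ ln[(T − T_ss)/(T₀ − T_ss)] = −300.42 · ln(0.51573) = 198.93 min.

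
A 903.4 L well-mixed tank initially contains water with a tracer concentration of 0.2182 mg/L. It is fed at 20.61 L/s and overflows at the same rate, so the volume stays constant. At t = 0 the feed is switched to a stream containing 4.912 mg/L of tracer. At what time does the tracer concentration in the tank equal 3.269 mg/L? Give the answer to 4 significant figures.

46.01 s

Species balance: V dC/dt = Q(C_in − C) ⇒ τ = V/Q = 43.8331 s.
C(t) = C_in + (C₀ − C_in) e^(−t/τ). Set C = 3.269 and solve for t:
e^(−t/τ) = (C − C_in)/(C₀ − C_in) = (3.269 − 4.912)/(0.2182 − 4.912) = 0.350036
t = −τ ln(…) = 43.8331 × 1.04972 = 46.0124 s.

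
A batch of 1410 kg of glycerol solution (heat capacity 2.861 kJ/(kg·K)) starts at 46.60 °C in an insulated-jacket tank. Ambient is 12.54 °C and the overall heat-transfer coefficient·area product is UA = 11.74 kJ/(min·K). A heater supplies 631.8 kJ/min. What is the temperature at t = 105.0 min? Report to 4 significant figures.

Energy balance: M c_p dT/dt = −UA(T − T_amb) + Q̇.
dT/dt = (T_ss − T)/τ with T_ss = T_amb + Q̇/UA = 12.54 + 631.8/11.74 = 66.3560 °C, τ = M c_p/UA = 1410·2.861/11.74 = 343.612 min.
T approaches T_ss exponentially: T(t) = T_ss + (T₀ − T_ss) e^(−t/τ).
T(105.0) = 66.3560 + (-19.7560)·0.736698 = 51.8018 °C.

51.80 °C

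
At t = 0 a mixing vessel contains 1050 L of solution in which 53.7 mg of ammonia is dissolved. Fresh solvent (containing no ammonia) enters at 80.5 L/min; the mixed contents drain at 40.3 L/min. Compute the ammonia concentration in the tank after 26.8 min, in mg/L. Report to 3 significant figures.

Total volume: dV/dt = Q_in − Q_out = 40.200 L/min, so V(t) = 1050 + 40.200 t and V(26.8) = 2127.4 L.
Solute balance: dm/dt = 0 − Q_out C = −Q_out m/V(t).
Separate: dm/m = −Q_out dt/V(t) ⇒ ln(m/m₀) = −(Q_out/(Q_in−Q_out)) ln(V/V₀).
m = m₀ (V₀/V)^(Q_out/(Q_in−Q_out)) = 53.7 × (1050/2127.4)^(1.0025) = 26.458 mg.
C = m/V = 26.458/2127.4 = 0.012437 mg/L.

0.0124 mg/L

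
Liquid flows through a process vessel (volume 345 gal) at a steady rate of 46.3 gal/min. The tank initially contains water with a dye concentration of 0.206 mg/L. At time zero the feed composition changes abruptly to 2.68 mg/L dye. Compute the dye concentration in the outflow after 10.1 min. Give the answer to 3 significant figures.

2.04 mg/L

Species balance on the tank: V dC/dt = Q(C_in − C).
So dC/dt = (C_in − C)/τ with τ = V/Q = 345/46.3 = 7.4514 min.
C approaches C_in exponentially: C(t) = C_in + (C₀ − C_in) e^(−t/τ).
C(10.1) = 2.68 + (0.206 − 2.68)·e^(−10.1/7.4514) = 2.68 + (-2.4740)·0.25783 = 2.0421 mg/L.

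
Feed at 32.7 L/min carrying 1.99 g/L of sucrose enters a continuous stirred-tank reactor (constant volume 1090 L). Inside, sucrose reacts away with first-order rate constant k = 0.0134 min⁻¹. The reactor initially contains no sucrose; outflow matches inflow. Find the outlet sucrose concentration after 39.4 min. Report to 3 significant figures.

1.13 g/L

V dC/dt = Q(C_in − C) − k V C.
dC/dt = (Q/V) C_in − (Q/V + k) C; effective rate a = Q/V + k = 0.030000 + 0.0134 = 0.043400 min⁻¹.
C_ss = Q C_in/(Q + kV) = 1.3756 g/L; C(t) = C_ss + (C₀ − C_ss) e^(−a t).
C(39.4) = 1.3756 + (-1.3756)·e^(−0.043400·39.4) = 1.3756 + (-1.3756)·0.18087 = 1.1268 g/L.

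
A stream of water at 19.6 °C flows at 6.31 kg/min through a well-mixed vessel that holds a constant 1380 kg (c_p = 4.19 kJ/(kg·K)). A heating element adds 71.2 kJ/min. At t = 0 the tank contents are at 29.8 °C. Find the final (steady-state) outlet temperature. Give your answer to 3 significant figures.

22.3 °C

M c_p dT/dt = ṁ c_p (T_in − T) + Q̇.
At steady state dT/dt = 0 ⇒ T_ss = T_in + Q̇/(ṁ c_p) = 19.6 + 71.2/(6.31·4.19) = 22.293 °C.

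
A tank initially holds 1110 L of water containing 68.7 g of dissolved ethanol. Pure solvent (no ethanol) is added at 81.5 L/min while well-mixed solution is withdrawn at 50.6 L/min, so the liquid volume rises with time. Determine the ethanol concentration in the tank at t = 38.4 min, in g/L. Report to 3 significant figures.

Let m(t) be the amount of ethanol. Volume: V(t) = V₀ + (Q_in − Q_out) t = 1110 + 30.900 t; V(38.4) = 2296.6 L.
Species balance (pure solvent in): dm/dt = −Q_out · m/V(t).
Separate: dm/m = −Q_out dt/V(t) ⇒ ln(m/m₀) = −(Q_out/(Q_in−Q_out)) ln(V/V₀).
m = m₀ (V₀/V)^(Q_out/(Q_in−Q_out)) = 68.7 × (1110/2296.6)^(1.6375) = 20.888 g.
C = m/V = 20.888/2296.6 = 0.0090953 g/L.

0.00910 g/L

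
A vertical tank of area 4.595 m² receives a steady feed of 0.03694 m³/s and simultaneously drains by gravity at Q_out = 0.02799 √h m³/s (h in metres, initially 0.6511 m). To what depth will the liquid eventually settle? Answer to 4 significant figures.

Level balance: A dh/dt = 0.03694 − 0.02799 √h. Setting dh/dt = 0:
Q_in = 0.02799 √h_ss ⇒ √h_ss = 0.03694/0.02799 = 1.31976.
h_ss = 1.31976² = 1.74176 m. (Since h₀ = 0.6511 m < h_ss, the level will rise toward this value.)

1.742 m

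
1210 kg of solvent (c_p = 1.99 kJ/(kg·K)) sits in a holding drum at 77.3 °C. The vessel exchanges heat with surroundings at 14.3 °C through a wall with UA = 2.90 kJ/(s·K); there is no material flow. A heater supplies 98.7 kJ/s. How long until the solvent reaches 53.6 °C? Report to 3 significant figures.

1420 s

M c_p dT/dt = −UA(T − T_amb) + Q̇.
τ = M c_p/UA = 830.31 s; T_ss = T_amb + Q̇/UA = 14.3 + 98.7/2.90 = 48.334 °C.
T(t) = T_ss + (T₀ − T_ss)e^(−t/τ); set T = 53.6:
t = −τ ln[(T − T_ss)/(T₀ − T_ss)] = −830.31 · ln(0.18179) = 1415.6 s.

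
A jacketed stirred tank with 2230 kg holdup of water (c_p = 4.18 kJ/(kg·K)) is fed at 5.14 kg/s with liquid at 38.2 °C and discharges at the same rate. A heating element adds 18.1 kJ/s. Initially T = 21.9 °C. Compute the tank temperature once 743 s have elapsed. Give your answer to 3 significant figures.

M c_p dT/dt = ṁ c_p (T_in − T) + Q̇.
Rearrange: dT/dt = (T_ss − T)/τ with τ = M/ṁ = 433.85 s and T_ss = T_in + Q̇/(ṁ c_p) = 39.042 °C.
This is linear first-order; T(t) = T_ss + (T₀ − T_ss) e^(−t/τ).
T(743) = 39.042 + (-17.142)·e^(−743/433.85) = 39.042 + (-17.142)·0.18040 = 35.950 °C.

35.9 °C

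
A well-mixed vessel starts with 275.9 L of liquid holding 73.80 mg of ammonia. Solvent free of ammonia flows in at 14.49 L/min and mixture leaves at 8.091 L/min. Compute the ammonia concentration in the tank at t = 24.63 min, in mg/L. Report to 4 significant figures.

0.09614 mg/L

Total volume: dV/dt = Q_in − Q_out = 6.39900 L/min, so V(t) = 275.9 + 6.39900 t and V(24.63) = 433.507 L.
No ammonia enters, so dm/dt = −Q_out · (m/V).
Separate: dm/m = −Q_out dt/V(t) ⇒ ln(m/m₀) = −(Q_out/(Q_in−Q_out)) ln(V/V₀).
m = m₀ (V₀/V)^(Q_out/(Q_in−Q_out)) = 73.80 × (275.9/433.507)^(1.26442) = 41.6794 mg.
C = m/V = 41.6794/433.507 = 0.0961446 mg/L.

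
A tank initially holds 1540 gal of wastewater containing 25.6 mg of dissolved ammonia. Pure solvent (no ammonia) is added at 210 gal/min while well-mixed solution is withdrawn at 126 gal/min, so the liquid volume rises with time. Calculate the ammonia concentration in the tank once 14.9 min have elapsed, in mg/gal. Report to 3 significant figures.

0.00376 mg/gal

Let m(t) be the amount of ammonia. Volume: V(t) = V₀ + (Q_in − Q_out) t = 1540 + 84.000 t; V(14.9) = 2791.6 gal.
Species balance (pure solvent in): dm/dt = −Q_out · m/V(t).
Separate: dm/m = −Q_out dt/V(t) ⇒ ln(m/m₀) = −(Q_out/(Q_in−Q_out)) ln(V/V₀).
m = m₀ (V₀/V)^(Q_out/(Q_in−Q_out)) = 25.6 × (1540/2791.6)^(1.5000) = 10.489 mg.
C = m/V = 10.489/2791.6 = 0.0037574 mg/gal.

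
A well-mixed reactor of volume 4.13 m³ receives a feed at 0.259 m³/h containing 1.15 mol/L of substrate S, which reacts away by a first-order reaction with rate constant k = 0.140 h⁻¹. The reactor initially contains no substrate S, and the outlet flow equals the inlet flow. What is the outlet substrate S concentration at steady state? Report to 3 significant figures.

0.356 mol/L

Accumulation = in − out − consumed: V dC/dt = Q C_in − Q C − k V C.
Steady state (dC/dt = 0): C_ss = Q C_in/(Q + kV) = C_in/(1 + kV/Q).
C_ss = 0.259·1.15/(0.259 + 0.140·4.13) = 0.29785/0.83720 = 0.35577 mol/L.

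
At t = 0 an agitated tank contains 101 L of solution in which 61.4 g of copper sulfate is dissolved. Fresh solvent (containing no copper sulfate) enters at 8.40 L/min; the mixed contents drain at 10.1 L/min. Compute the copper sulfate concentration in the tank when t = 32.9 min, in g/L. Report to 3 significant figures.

0.0113 g/L

Let m(t) be the amount of copper sulfate. Volume: V(t) = V₀ + (Q_in − Q_out) t = 101 − 1.7000 t; V(32.9) = 45.070 L.
Species balance (pure solvent in): dm/dt = −Q_out · m/V(t).
Separate: dm/m = −Q_out dt/V(t) ⇒ ln(m/m₀) = −(Q_out/(Q_in−Q_out)) ln(V/V₀).
m = m₀ (V₀/V)^(Q_out/(Q_in−Q_out)) = 61.4 × (101/45.070)^(-5.9412) = 0.50837 g.
C = m/V = 0.50837/45.070 = 0.011280 g/L.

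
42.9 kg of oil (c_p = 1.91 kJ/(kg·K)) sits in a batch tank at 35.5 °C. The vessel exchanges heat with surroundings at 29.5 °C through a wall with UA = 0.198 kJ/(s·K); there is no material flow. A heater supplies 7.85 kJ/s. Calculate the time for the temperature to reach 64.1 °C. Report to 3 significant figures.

Heat balance on the well-mixed liquid: M c_p dT/dt = −UA(T − T_amb) + Q̇.
τ = M c_p/UA = 413.83 s; T_ss = T_amb + Q̇/UA = 29.5 + 7.85/0.198 = 69.146 °C.
T(t) = T_ss + (T₀ − T_ss)e^(−t/τ); set T = 64.1:
t = −τ ln[(T − T_ss)/(T₀ − T_ss)] = −413.83 · ln(0.14998) = 785.13 s.

785 s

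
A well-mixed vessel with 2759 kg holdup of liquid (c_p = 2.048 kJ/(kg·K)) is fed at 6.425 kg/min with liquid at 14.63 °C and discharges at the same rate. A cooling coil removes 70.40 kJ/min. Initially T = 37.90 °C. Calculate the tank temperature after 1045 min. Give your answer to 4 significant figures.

Heat balance on the well-mixed liquid: M c_p dT/dt = ṁ c_p (T_in − T) − 70.40.
τ = M/ṁ = 429.416 min; T_ss = T_in − Q̇/(ṁ c_p) = 14.63 − 70.40/(6.425·2.048) = 9.27981 °C.
T approaches T_ss exponentially: T(t) = T_ss + (T₀ − T_ss) e^(−t/τ).
T(1045) = 9.27981 + (28.6202)·e^(−1045/429.416) = 9.27981 + (28.6202)·0.0877261 = 11.7905 °C.

11.79 °C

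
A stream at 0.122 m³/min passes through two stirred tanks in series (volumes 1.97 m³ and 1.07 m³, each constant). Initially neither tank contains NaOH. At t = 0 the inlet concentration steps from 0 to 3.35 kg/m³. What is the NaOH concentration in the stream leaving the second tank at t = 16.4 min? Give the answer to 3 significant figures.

1.31 kg/m³

Species balance on tank i: dCᵢ/dt = (Cᵢ₋₁ − Cᵢ)/τᵢ with τᵢ = Vᵢ/Q.
τ₁ = 1.97/0.122 = 16.148 min; τ₂ = 1.07/0.122 = 8.7705 min.
Tank 1: C₁ = C_in(1 − e^(−t/τ₁)). Tank 2 (τ₁ ≠ τ₂): C₂ = C_in[1 − (τ₁ e^(−t/τ₁) − τ₂ e^(−t/τ₂))/(τ₁ − τ₂)].
At t = 16.4: e^(−t/τ₁) = 0.36217, e^(−t/τ₂) = 0.15414.
C₂ = 3.35·[1 − (16.148·0.36217 − 8.7705·0.15414)/(7.3770)] = 3.35·0.39050 = 1.3082 kg/m³.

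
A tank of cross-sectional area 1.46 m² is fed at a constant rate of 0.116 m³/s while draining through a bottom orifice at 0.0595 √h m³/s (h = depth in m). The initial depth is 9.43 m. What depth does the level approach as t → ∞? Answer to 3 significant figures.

A dh/dt = Q_in − 0.0595 √h. Steady state requires inflow = outflow:
Q_in = 0.0595 √h_ss ⇒ √h_ss = 0.116/0.0595 = 1.9496.
h_ss = 1.9496² = 3.8009 m. (Since h₀ = 9.43 m > h_ss, the level will fall toward this value.)

3.80 m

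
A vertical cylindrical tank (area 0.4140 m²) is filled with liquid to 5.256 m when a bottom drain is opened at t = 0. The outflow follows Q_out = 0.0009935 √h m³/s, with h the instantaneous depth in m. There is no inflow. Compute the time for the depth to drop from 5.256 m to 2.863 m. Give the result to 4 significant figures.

A dh/dt = −Q_out = −0.0009935 √h.
Separate and integrate: 2(√h − √h₀) = −(0.0009935/A) t.
t = 2A(√h₀ − √h)/0.0009935 = 2·0.4140·(√5.256 − √2.863)/0.0009935
  = 0.828000 × (2.29260 − 1.69204) / 0.0009935 = 500.514 s.

500.5 s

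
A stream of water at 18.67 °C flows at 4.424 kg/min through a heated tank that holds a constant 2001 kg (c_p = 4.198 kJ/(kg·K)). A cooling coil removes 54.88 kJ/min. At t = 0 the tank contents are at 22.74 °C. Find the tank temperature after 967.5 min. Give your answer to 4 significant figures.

Heat balance on the well-mixed liquid: M c_p dT/dt = ṁ c_p (T_in − T) − 54.88.
τ = M/ṁ = 452.306 min; T_ss = T_in − Q̇/(ṁ c_p) = 18.67 − 54.88/(4.424·4.198) = 15.7150 °C.
This is linear first-order; T(t) = T_ss + (T₀ − T_ss) e^(−t/τ).
T(967.5) = 15.7150 + (7.02499)·e^(−967.5/452.306) = 15.7150 + (7.02499)·0.117768 = 16.5423 °C.

16.54 °C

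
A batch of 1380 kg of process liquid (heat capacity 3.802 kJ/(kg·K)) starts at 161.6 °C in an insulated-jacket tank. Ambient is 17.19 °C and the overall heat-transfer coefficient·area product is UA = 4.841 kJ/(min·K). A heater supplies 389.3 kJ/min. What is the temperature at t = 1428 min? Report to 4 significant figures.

114.7 °C

M c_p dT/dt = −UA(T − T_amb) + Q̇.
dT/dt = (T_ss − T)/τ with T_ss = T_amb + Q̇/UA = 17.19 + 389.3/4.841 = 97.6073 °C, τ = M c_p/UA = 1380·3.802/4.841 = 1083.82 min.
T approaches T_ss exponentially: T(t) = T_ss + (T₀ − T_ss) e^(−t/τ).
T(1428) = 97.6073 + (63.9927)·0.267787 = 114.744 °C.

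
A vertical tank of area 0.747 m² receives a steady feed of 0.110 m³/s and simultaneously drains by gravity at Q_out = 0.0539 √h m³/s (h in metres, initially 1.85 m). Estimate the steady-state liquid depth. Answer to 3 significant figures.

Accumulation of liquid (constant cross-section A): A dh/dt = Q_in − 0.0539 √h. At steady state dh/dt = 0:
Q_in = 0.0539 √h_ss ⇒ √h_ss = 0.110/0.0539 = 2.0408.
h_ss = 2.0408² = 4.1649 m. (Since h₀ = 1.85 m < h_ss, the level will rise toward this value.)

4.16 m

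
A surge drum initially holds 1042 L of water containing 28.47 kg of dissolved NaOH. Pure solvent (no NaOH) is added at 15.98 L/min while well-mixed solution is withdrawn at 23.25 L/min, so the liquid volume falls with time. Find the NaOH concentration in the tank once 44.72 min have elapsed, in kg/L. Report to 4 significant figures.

Total volume: dV/dt = Q_in − Q_out = -7.27000 L/min, so V(t) = 1042 − 7.27000 t and V(44.72) = 716.886 L.
Species balance (pure solvent in): dm/dt = −Q_out · m/V(t).
Separate: dm/m = −Q_out dt/V(t) ⇒ ln(m/m₀) = −(Q_out/(Q_in−Q_out)) ln(V/V₀).
m = m₀ (V₀/V)^(Q_out/(Q_in−Q_out)) = 28.47 × (1042/716.886)^(-3.19807) = 8.60921 kg.
C = m/V = 8.60921/716.886 = 0.0120092 kg/L.

0.01201 kg/L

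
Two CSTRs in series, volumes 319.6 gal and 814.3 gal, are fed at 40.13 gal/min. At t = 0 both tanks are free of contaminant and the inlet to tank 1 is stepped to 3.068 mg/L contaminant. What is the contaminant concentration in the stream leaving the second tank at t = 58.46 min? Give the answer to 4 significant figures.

Each tank obeys Vᵢ dCᵢ/dt = Q(Cᵢ₋₁ − Cᵢ), so τᵢ = Vᵢ/Q.
τ₁ = 319.6/40.13 = 7.96412 min; τ₂ = 814.3/40.13 = 20.2916 min.
Tank 1: C₁ = C_in(1 − e^(−t/τ₁)). Tank 2 (τ₁ ≠ τ₂): C₂ = C_in[1 − (τ₁ e^(−t/τ₁) − τ₂ e^(−t/τ₂))/(τ₁ − τ₂)].
At t = 58.46: e^(−t/τ₁) = 0.000648775, e^(−t/τ₂) = 0.0560786.
C₂ = 3.068·[1 − (7.96412·0.000648775 − 20.2916·0.0560786)/(-12.3274)] = 3.068·0.908111 = 2.78608 mg/L.

2.786 mg/L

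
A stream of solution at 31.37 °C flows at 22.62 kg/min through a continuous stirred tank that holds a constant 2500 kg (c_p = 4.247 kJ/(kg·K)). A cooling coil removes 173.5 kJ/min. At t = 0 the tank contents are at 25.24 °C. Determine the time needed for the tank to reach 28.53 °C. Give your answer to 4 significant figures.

M c_p dT/dt = ṁ c_p (T_in − T) − Q̇.
τ = M/ṁ = 110.522 min; T_ss = T_in − Q̇/(ṁ c_p) = 29.5640 °C.
T(t) = T_ss + (T₀ − T_ss) e^(−t/τ). Set T = 28.53:
e^(−t/τ) = (28.53 − 29.5640)/(25.24 − 29.5640) = 0.239125
t = −110.522 · ln(0.239125) = 158.131 min.

158.1 min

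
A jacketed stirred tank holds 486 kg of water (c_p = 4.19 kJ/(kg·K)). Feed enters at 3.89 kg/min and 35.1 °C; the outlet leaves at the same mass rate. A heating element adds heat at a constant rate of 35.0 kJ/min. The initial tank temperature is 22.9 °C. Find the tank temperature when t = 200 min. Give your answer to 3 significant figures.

Heat balance on the well-mixed liquid: M c_p dT/dt = ṁ c_p (T_in − T) + 35.0.
τ = M/ṁ = 124.94 min; T_ss = T_in + Q̇/(ṁ c_p) = 35.1 + 35.0/(3.89·4.19) = 37.247 °C.
This is linear first-order; T(t) = T_ss + (T₀ − T_ss) e^(−t/τ).
T(200) = 37.247 + (-14.347)·e^(−200/124.94) = 37.247 + (-14.347)·0.20173 = 34.353 °C.

34.4 °C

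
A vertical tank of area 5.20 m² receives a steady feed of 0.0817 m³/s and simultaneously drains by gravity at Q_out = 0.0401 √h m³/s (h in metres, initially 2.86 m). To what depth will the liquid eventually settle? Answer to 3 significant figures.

Level balance: A dh/dt = 0.0817 − 0.0401 √h. Setting dh/dt = 0:
Q_in = 0.0401 √h_ss ⇒ √h_ss = 0.0817/0.0401 = 2.0374.
h_ss = 2.0374² = 4.1510 m. (Since h₀ = 2.86 m < h_ss, the level will rise toward this value.)

4.15 m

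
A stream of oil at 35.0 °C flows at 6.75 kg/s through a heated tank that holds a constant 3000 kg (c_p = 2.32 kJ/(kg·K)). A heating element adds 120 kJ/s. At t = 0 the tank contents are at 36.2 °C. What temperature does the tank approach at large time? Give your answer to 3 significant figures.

42.7 °C

M c_p dT/dt = ṁ c_p (T_in − T) + Q̇.
At steady state dT/dt = 0 ⇒ T_ss = T_in + Q̇/(ṁ c_p) = 35.0 + 120/(6.75·2.32) = 42.663 °C.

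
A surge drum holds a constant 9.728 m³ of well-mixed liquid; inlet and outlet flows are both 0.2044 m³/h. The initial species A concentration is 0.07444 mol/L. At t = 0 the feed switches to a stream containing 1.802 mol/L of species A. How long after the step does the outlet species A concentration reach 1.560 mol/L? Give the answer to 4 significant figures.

93.55 h

Mass balance on the solute (V constant): V dC/dt = Q(C_in − C), so τ = V/Q = 47.5930 h.
C(t) = C_in + (C₀ − C_in) e^(−t/τ). Set C = 1.560 and solve for t:
e^(−t/τ) = (C − C_in)/(C₀ − C_in) = (1.560 − 1.802)/(0.07444 − 1.802) = 0.140082
t = −τ ln(…) = 47.5930 × 1.96553 = 93.5453 h.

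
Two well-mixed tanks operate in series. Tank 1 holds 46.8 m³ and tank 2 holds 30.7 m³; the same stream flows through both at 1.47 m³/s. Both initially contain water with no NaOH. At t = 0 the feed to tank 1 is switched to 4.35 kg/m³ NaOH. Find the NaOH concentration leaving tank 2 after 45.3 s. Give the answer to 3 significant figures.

Species balance on tank i: dCᵢ/dt = (Cᵢ₋₁ − Cᵢ)/τᵢ with τᵢ = Vᵢ/Q.
τ₁ = 46.8/1.47 = 31.837 s; τ₂ = 30.7/1.47 = 20.884 s.
Tank 1: C₁ = C_in(1 − e^(−t/τ₁)). Tank 2 (τ₁ ≠ τ₂): C₂ = C_in[1 − (τ₁ e^(−t/τ₁) − τ₂ e^(−t/τ₂))/(τ₁ − τ₂)].
At t = 45.3: e^(−t/τ₁) = 0.24102, e^(−t/τ₂) = 0.11428.
C₂ = 4.35·[1 − (31.837·0.24102 − 20.884·0.11428)/(10.952)] = 4.35·0.51732 = 2.2503 kg/m³.

2.25 kg/m³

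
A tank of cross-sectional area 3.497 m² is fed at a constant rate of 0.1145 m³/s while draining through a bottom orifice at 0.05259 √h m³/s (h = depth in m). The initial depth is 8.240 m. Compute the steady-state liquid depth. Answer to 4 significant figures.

Unsteady balance on liquid volume: A dh/dt = Q_in − 0.05259 √h. At steady state dh/dt = 0:
Q_in = 0.05259 √h_ss ⇒ √h_ss = 0.1145/0.05259 = 2.17722.
h_ss = 2.17722² = 4.74029 m. (Since h₀ = 8.240 m > h_ss, the level will fall toward this value.)

4.740 m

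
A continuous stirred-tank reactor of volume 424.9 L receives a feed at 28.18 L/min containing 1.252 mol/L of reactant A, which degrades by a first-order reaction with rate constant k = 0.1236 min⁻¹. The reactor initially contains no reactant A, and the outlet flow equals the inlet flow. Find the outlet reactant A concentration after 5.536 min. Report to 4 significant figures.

Accumulation = in − out − consumed: V dC/dt = Q C_in − Q C − k V C.
dC/dt = (Q/V) C_in − (Q/V + k) C; effective rate a = Q/V + k = 0.0663215 + 0.1236 = 0.189921 min⁻¹.
C_ss = Q C_in/(Q + kV) = 0.437204 mol/L; C(t) = C_ss + (C₀ − C_ss) e^(−a t).
C(5.536) = 0.437204 + (-0.437204)·e^(−0.189921·5.536) = 0.437204 + (-0.437204)·0.349446 = 0.284425 mol/L.

0.2844 mol/L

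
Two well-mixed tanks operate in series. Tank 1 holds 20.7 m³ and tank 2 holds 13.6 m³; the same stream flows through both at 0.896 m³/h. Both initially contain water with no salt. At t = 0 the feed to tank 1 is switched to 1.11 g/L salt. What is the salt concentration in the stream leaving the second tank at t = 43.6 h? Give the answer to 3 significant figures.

Each tank obeys Vᵢ dCᵢ/dt = Q(Cᵢ₋₁ − Cᵢ), so τᵢ = Vᵢ/Q.
τ₁ = 20.7/0.896 = 23.103 h; τ₂ = 13.6/0.896 = 15.179 h.
Tank 1: C₁ = C_in(1 − e^(−t/τ₁)). Tank 2 (τ₁ ≠ τ₂): C₂ = C_in[1 − (τ₁ e^(−t/τ₁) − τ₂ e^(−t/τ₂))/(τ₁ − τ₂)].
At t = 43.6: e^(−t/τ₁) = 0.15149, e^(−t/τ₂) = 0.056559.
C₂ = 1.11·[1 − (23.103·0.15149 − 15.179·0.056559)/(7.9241)] = 1.11·0.66667 = 0.74000 g/L.

0.740 g/L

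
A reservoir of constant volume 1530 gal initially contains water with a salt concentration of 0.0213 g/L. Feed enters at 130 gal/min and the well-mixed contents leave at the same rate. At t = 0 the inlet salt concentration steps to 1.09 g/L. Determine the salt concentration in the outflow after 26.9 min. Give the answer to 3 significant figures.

0.981 g/L

Species balance on the tank: V dC/dt = Q(C_in − C).
So dC/dt = (C_in − C)/τ with τ = V/Q = 1530/130 = 11.769 min.
Integrating: C(t) = C_in + (C₀ − C_in) e^(−t/τ).
C(26.9) = 1.09 + (0.0213 − 1.09)·e^(−26.9/11.769) = 1.09 + (-1.0687)·0.10171 = 0.98130 g/L.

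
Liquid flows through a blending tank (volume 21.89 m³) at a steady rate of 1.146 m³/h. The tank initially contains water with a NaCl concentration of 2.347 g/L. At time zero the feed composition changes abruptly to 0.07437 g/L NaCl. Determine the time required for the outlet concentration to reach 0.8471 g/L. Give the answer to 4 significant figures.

Species balance: V dC/dt = Q(C_in − C) ⇒ τ = V/Q = 19.1012 h.
C(t) = C_in + (C₀ − C_in) e^(−t/τ). Set C = 0.8471 and solve for t:
e^(−t/τ) = (C − C_in)/(C₀ − C_in) = (0.8471 − 0.07437)/(2.347 − 0.07437) = 0.340016
t = −τ ln(…) = 19.1012 × 1.07876 = 20.6057 h.

20.61 h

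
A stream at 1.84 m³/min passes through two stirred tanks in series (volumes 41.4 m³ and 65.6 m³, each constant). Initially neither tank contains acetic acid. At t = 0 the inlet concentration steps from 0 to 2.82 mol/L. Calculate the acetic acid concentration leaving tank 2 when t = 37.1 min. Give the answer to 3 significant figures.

Time constants: τᵢ = Vᵢ/Q for each well-mixed tank.
τ₁ = 41.4/1.84 = 22.500 min; τ₂ = 65.6/1.84 = 35.652 min.
Tank 1: C₁ = C_in(1 − e^(−t/τ₁)). Tank 2 (τ₁ ≠ τ₂): C₂ = C_in[1 − (τ₁ e^(−t/τ₁) − τ₂ e^(−t/τ₂))/(τ₁ − τ₂)].
At t = 37.1: e^(−t/τ₁) = 0.19226, e^(−t/τ₂) = 0.35324.
C₂ = 2.82·[1 − (22.500·0.19226 − 35.652·0.35324)/(-13.152)] = 2.82·0.37137 = 1.0473 mol/L.

1.05 mol/L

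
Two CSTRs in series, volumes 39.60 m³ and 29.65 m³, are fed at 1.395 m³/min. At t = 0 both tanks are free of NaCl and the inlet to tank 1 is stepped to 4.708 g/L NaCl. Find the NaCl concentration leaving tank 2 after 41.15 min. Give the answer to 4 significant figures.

2.335 g/L

Species balance on tank i: dCᵢ/dt = (Cᵢ₋₁ − Cᵢ)/τᵢ with τᵢ = Vᵢ/Q.
τ₁ = 39.60/1.395 = 28.3871 min; τ₂ = 29.65/1.395 = 21.2545 min.
Solving the cascade with C₁(0)=C₂(0)=0 gives C₂(t) = C_in[1 − (τ₁ e^(−t/τ₁) − τ₂ e^(−t/τ₂))/(τ₁ − τ₂)].
At t = 41.15: e^(−t/τ₁) = 0.234664, e^(−t/τ₂) = 0.144271.
C₂ = 4.708·[1 − (28.3871·0.234664 − 21.2545·0.144271)/(7.13262)] = 4.708·0.495975 = 2.33505 g/L.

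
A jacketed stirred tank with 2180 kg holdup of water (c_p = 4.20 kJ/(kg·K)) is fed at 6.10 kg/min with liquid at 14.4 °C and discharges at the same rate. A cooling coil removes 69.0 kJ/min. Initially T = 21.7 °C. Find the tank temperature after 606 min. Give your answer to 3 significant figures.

13.5 °C

M c_p dT/dt = ṁ c_p (T_in − T) − Q̇.
τ = M/ṁ = 357.38 min; T_ss = T_in − Q̇/(ṁ c_p) = 14.4 − 69.0/(6.10·4.20) = 11.707 °C.
Solution: T(t) = T_ss + (T₀ − T_ss) e^(−t/τ).
T(606) = 11.707 + (9.9932)·e^(−606/357.38) = 11.707 + (9.9932)·0.18347 = 13.540 °C.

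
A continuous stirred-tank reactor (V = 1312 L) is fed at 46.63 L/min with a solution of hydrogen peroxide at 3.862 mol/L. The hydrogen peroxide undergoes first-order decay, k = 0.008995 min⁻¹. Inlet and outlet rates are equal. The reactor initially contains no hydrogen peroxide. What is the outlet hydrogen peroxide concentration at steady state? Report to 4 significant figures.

3.082 mol/L

V dC/dt = Q(C_in − C) − k V C.
At steady state: 0 = Q C_in − (Q + kV) C_ss, so C_ss = Q C_in/(Q + kV).
C_ss = 46.63·3.862/(46.63 + 0.008995·1312) = 180.085/58.4314 = 3.08199 mol/L.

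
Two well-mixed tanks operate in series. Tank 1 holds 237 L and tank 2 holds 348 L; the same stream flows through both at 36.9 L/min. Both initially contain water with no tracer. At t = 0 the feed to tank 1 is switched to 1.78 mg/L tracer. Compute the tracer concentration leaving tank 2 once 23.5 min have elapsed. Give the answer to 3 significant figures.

1.42 mg/L

Each tank obeys Vᵢ dCᵢ/dt = Q(Cᵢ₋₁ − Cᵢ), so τᵢ = Vᵢ/Q.
τ₁ = 237/36.9 = 6.4228 min; τ₂ = 348/36.9 = 9.4309 min.
Tank 1: C₁ = C_in(1 − e^(−t/τ₁)). Tank 2 (τ₁ ≠ τ₂): C₂ = C_in[1 − (τ₁ e^(−t/τ₁) − τ₂ e^(−t/τ₂))/(τ₁ − τ₂)].
At t = 23.5: e^(−t/τ₁) = 0.025762, e^(−t/τ₂) = 0.082760.
C₂ = 1.78·[1 − (6.4228·0.025762 − 9.4309·0.082760)/(-3.0081)] = 1.78·0.79554 = 1.4161 mg/L.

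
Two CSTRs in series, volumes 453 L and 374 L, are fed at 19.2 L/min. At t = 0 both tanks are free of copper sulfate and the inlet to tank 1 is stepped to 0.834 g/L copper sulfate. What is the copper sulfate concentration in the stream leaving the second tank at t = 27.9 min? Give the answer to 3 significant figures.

Time constants: τᵢ = Vᵢ/Q for each well-mixed tank.
τ₁ = 453/19.2 = 23.594 min; τ₂ = 374/19.2 = 19.479 min.
Tank 1: C₁ = C_in(1 − e^(−t/τ₁)). Tank 2 (τ₁ ≠ τ₂): C₂ = C_in[1 − (τ₁ e^(−t/τ₁) − τ₂ e^(−t/τ₂))/(τ₁ − τ₂)].
At t = 27.9: e^(−t/τ₁) = 0.30651, e^(−t/τ₂) = 0.23876.
C₂ = 0.834·[1 − (23.594·0.30651 − 19.479·0.23876)/(4.1146)] = 0.834·0.37277 = 0.31089 g/L.

0.311 g/L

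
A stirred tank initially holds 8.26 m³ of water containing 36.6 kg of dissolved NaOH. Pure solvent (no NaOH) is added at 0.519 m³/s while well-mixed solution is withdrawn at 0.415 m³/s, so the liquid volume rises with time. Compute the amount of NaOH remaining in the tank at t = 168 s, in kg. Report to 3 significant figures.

Let m(t) be the amount of NaOH. Volume: V(t) = V₀ + (Q_in − Q_out) t = 8.26 + 0.10400 t; V(168) = 25.732 m³.
Species balance (pure solvent in): dm/dt = −Q_out · m/V(t).
Separate: dm/m = −Q_out dt/V(t) ⇒ ln(m/m₀) = −(Q_out/(Q_in−Q_out)) ln(V/V₀).
m = m₀ (V₀/V)^(Q_out/(Q_in−Q_out)) = 36.6 × (8.26/25.732)^(3.9904) = 0.39287 kg.

0.393 kg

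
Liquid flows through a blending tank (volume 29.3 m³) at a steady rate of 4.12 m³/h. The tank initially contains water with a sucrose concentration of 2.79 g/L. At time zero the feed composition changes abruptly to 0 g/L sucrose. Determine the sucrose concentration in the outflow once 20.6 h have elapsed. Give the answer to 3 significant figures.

0.154 g/L

Species balance on the tank: V dC/dt = Q(C_in − C).
Time constant τ = V/Q = 29.3/4.12 = 7.1117 h.
Solution: C(t) = C_in + (C₀ − C_in) e^(−t/τ).
C(20.6) = 0 + (2.79 − 0)·e^(−20.6/7.1117) = 0 + (2.7900)·0.055208 = 0.15403 g/L.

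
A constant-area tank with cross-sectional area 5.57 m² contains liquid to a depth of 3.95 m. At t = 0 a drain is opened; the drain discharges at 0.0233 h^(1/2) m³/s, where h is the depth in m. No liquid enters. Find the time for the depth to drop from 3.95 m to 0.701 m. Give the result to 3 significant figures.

With no inflow, A dh/dt = −0.0233 √h.
This is separable: 2 d(√h)/dt = −0.0233/A, so √h = √h₀ − (0.0233/(2A)) t.
t = 2A(√h₀ − √h)/0.0233 = 2·5.57·(√3.95 − √0.701)/0.0233
  = 11.140 × (1.9875 − 0.83726) / 0.0233 = 549.93 s.

550 s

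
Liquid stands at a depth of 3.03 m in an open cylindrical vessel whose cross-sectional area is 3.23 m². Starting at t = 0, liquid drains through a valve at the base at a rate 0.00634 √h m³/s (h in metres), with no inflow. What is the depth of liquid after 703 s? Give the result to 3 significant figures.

1.10 m

A dh/dt = −Q_out = −0.00634 √h.
∫ h^(−1/2) dh = −(0.00634/A) ∫ dt, giving 2√h = 2√h₀ − (0.00634/A) t.
√h = √3.03 − 0.00634·703/(2·3.23) = 1.7407 − 0.68994 = 1.0507.
h = 1.0507² = 1.1041 m.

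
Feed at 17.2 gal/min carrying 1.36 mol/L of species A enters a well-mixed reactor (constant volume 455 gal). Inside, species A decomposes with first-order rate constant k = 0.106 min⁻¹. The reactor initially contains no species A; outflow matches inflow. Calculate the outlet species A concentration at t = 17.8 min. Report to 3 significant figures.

0.330 mol/L

V dC/dt = Q(C_in − C) − k V C.
This is linear with rate a = Q/V + k = 0.14380 min⁻¹.
C_ss = Q C_in/(Q + kV) = 0.35751 mol/L; C(t) = C_ss + (C₀ − C_ss) e^(−a t).
C(17.8) = 0.35751 + (-0.35751)·e^(−0.14380·17.8) = 0.35751 + (-0.35751)·0.077330 = 0.32987 mol/L.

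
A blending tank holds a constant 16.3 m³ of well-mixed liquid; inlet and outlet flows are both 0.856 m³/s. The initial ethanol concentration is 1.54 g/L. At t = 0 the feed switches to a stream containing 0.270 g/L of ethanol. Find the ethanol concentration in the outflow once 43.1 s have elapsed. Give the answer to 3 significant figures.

Unsteady species balance (constant V, well mixed): V dC/dt = Q(C_in − C).
Time constant τ = V/Q = 16.3/0.856 = 19.042 s.
This is linear first-order; C(t) = C_in + (C₀ − C_in) e^(−t/τ).
C(43.1) = 0.270 + (1.54 − 0.270)·e^(−43.1/19.042) = 0.270 + (1.2700)·0.10400 = 0.40207 g/L.

0.402 g/L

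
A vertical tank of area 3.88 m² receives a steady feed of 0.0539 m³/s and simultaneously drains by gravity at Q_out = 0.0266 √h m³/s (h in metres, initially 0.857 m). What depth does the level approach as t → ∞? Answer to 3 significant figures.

Level balance: A dh/dt = 0.0539 − 0.0266 √h. Setting dh/dt = 0:
Q_in = 0.0266 √h_ss ⇒ √h_ss = 0.0539/0.0266 = 2.0263.
h_ss = 2.0263² = 4.1060 m. (Since h₀ = 0.857 m < h_ss, the level will rise toward this value.)

4.11 m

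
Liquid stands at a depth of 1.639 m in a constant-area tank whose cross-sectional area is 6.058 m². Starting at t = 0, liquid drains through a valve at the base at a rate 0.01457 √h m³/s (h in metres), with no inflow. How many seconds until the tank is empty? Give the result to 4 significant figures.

1065 s

With no inflow, A dh/dt = −0.01457 √h.
∫ h^(−1/2) dh = −(0.01457/A) ∫ dt, giving 2√h = 2√h₀ − (0.01457/A) t.
Set h = 0: 2√h₀ = (0.01457/A) t_empty ⇒ t_empty = 2A√h₀/0.01457.
t_empty = 2·6.058·√1.639/0.01457 = 12.1160·1.28023/0.01457 = 1064.61 s.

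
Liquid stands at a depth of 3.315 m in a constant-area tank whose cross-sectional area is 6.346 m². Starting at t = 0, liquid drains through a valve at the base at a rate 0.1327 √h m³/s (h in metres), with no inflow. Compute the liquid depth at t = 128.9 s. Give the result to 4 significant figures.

0.2237 m

With no inflow, A dh/dt = −0.1327 √h.
This is separable: 2 d(√h)/dt = −0.1327/A, so √h = √h₀ − (0.1327/(2A)) t.
√h = √3.315 − 0.1327·128.9/(2·6.346) = 1.82071 − 1.34770 = 0.473012.
h = 0.473012² = 0.223741 m.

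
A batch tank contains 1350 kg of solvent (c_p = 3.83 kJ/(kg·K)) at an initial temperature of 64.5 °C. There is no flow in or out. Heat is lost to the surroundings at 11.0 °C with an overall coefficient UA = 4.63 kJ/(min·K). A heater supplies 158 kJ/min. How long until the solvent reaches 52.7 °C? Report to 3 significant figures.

1050 min

M c_p dT/dt = −UA(T − T_amb) + Q̇.
τ = M c_p/UA = 1116.7 min; T_ss = T_amb + Q̇/UA = 11.0 + 158/4.63 = 45.125 °C.
T(t) = T_ss + (T₀ − T_ss)e^(−t/τ); set T = 52.7:
t = −τ ln[(T − T_ss)/(T₀ − T_ss)] = −1116.7 · ln(0.39096) = 1048.8 min.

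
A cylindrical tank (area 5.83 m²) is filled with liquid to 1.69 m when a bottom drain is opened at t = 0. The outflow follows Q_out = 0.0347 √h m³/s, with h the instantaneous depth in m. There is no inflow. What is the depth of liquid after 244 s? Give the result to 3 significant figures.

0.329 m

With no inflow, A dh/dt = −0.0347 √h.
This is separable: 2 d(√h)/dt = −0.0347/A, so √h = √h₀ − (0.0347/(2A)) t.
√h = √1.69 − 0.0347·244/(2·5.83) = 1.3000 − 0.72614 = 0.57386.
h = 0.57386² = 0.32931 m.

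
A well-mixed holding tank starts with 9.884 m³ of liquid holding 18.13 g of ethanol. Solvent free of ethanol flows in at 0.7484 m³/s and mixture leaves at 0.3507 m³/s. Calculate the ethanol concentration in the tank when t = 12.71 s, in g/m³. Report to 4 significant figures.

Total volume: dV/dt = Q_in − Q_out = 0.397700 m³/s, so V(t) = 9.884 + 0.397700 t and V(12.71) = 14.9388 m³.
Species balance (pure solvent in): dm/dt = −Q_out · m/V(t).
Separate: dm/m = −Q_out dt/V(t) ⇒ ln(m/m₀) = −(Q_out/(Q_in−Q_out)) ln(V/V₀).
m = m₀ (V₀/V)^(Q_out/(Q_in−Q_out)) = 18.13 × (9.884/14.9388)^(0.881820) = 12.5955 g.
C = m/V = 12.5955/14.9388 = 0.843141 g/m³.

0.8431 g/m³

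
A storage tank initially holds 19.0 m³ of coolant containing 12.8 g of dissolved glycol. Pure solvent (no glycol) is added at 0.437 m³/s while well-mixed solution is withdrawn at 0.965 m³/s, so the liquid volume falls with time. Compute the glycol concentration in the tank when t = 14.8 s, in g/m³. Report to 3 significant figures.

Let m(t) be the amount of glycol. Volume: V(t) = V₀ + (Q_in − Q_out) t = 19.0 − 0.52800 t; V(14.8) = 11.186 m³.
Solute balance: dm/dt = 0 − Q_out C = −Q_out m/V(t).
Separate: dm/m = −Q_out dt/V(t) ⇒ ln(m/m₀) = −(Q_out/(Q_in−Q_out)) ln(V/V₀).
m = m₀ (V₀/V)^(Q_out/(Q_in−Q_out)) = 12.8 × (19.0/11.186)^(-1.8277) = 4.8605 g.
C = m/V = 4.8605/11.186 = 0.43453 g/m³.

0.435 g/m³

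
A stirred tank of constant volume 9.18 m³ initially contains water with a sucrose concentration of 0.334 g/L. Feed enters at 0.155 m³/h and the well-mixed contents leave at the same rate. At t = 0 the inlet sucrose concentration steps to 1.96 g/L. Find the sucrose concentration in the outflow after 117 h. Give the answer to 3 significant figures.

1.73 g/L

Unsteady species balance (constant V, well mixed): V dC/dt = Q(C_in − C).
Rewrite as dC/dt + C/τ = C_in/τ, τ = V/Q = 59.226 h.
Solution: C(t) = C_in + (C₀ − C_in) e^(−t/τ).
C(117) = 1.96 + (0.334 − 1.96)·e^(−117/59.226) = 1.96 + (-1.6260)·0.13869 = 1.7345 g/L.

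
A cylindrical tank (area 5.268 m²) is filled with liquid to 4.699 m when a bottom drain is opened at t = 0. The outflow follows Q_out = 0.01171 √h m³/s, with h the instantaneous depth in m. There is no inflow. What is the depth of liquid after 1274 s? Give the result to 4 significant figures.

With no inflow, A dh/dt = −0.01171 √h.
∫ h^(−1/2) dh = −(0.01171/A) ∫ dt, giving 2√h = 2√h₀ − (0.01171/A) t.
√h = √4.699 − 0.01171·1274/(2·5.268) = 2.16772 − 1.41596 = 0.751759.
h = 0.751759² = 0.565142 m.

0.5651 m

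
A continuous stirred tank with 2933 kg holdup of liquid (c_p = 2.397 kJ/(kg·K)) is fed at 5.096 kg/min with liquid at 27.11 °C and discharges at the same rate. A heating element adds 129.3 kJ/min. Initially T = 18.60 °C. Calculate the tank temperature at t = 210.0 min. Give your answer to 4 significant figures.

M c_p dT/dt = ṁ c_p (T_in − T) + Q̇.
Rearrange: dT/dt = (T_ss − T)/τ with τ = M/ṁ = 575.549 min and T_ss = T_in + Q̇/(ṁ c_p) = 37.6952 °C.
This is linear first-order; T(t) = T_ss + (T₀ − T_ss) e^(−t/τ).
T(210.0) = 37.6952 + (-19.0952)·e^(−210.0/575.549) = 37.6952 + (-19.0952)·0.694288 = 24.4377 °C.

24.44 °C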